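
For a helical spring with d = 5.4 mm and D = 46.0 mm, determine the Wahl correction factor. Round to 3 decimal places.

C = D/d = 46.0/5.4 = 8.5185
K_W = (4C−1)/(4C−4) + 0.615/C = 33.074/30.074 + 0.0722 = 1.1719

1.172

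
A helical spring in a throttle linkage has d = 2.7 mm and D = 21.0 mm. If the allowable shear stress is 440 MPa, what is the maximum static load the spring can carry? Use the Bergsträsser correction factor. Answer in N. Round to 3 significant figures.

C = D/d = 21.0/2.7 = 7.7778
K_B = (4C+2)/(4C−3) = 33.111/28.111 = 1.1779
τ_max = K·8FD/(πd³) → F_max = τ_allow·πd³/(8DK)
F_max = 440·π·2.7³/(8·21.0·1.1779) = 27208/197.88 = 137.5 N

137 N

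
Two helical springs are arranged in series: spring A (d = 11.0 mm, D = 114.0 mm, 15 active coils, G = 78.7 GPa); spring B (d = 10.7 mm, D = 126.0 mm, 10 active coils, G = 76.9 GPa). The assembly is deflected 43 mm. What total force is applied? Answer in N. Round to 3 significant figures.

137 N

k_A = Gd⁴/(8D³N_a) = (78.7×10³)(11.0⁴)/(8·114.0³·15) = 6.4811 N/mm
k_B = Gd⁴/(8D³N_a) = (76.9×10³)(10.7⁴)/(8·126.0³·10) = 6.2988 N/mm
Series: 1/k_eq = 1/6.4811 + 1/6.2988 = 0.31305; k_eq = 3.1943 N/mm
F = k_eq·δ = 3.1943·43 = 137.36 N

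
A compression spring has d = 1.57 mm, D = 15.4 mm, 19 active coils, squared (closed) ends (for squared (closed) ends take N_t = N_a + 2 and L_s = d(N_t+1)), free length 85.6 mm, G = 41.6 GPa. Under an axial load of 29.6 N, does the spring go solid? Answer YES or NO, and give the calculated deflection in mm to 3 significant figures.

k = Gd⁴/(8D³N_a) = (41.6×10³)(1.57⁴)/(8·15.4³·19) = 0.45529 N/mm
N_t = 21; L_s = 1.57·22 = 34.54 mm; δ_solid = L₀ − L_s = 85.6 − 34.54 = 51.06 mm
δ = F/k = 29.6/0.45529 = 65.014 mm
δ ≥ δ_solid → spring goes solid

YES, δ = 65.0 mm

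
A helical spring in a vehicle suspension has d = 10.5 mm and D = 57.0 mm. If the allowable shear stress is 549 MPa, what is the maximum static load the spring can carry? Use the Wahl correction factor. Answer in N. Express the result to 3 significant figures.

3410 N

C = D/d = 57.0/10.5 = 5.4286
K_W = (4C−1)/(4C−4) + 0.615/C = 20.714/17.714 + 0.1133 = 1.2826
τ_max = K·8FD/(πd³) → F_max = τ_allow·πd³/(8DK)
F_max = 549·π·10.5³/(8·57.0·1.2826) = 1.9966e+06/584.89 = 3413.7 N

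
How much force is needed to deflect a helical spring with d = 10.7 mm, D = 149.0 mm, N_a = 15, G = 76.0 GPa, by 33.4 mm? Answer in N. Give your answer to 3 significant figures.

k = Gd⁴/(8D³N_a) = (76.0×10³)(10.7⁴)/(8·149.0³·15) = 2.5096 N/mm
F = k·δ = 2.5096 × 33.4 = 83.821 N

83.8 N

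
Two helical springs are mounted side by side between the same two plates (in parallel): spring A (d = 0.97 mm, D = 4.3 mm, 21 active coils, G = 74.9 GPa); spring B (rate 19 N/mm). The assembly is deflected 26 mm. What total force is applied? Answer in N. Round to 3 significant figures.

623 N

k_A = Gd⁴/(8D³N_a) = (74.9×10³)(0.97⁴)/(8·4.3³·21) = 4.9643 N/mm
Parallel: k_eq = 4.9643 + 19 = 23.964 N/mm
F = k_eq·δ = 23.964·26 = 623.07 N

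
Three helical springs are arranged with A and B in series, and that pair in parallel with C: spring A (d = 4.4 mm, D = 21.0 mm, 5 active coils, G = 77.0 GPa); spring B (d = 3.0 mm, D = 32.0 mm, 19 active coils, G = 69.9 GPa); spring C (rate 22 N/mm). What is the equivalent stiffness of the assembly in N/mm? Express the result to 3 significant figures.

k_A = Gd⁴/(8D³N_a) = (77.0×10³)(4.4⁴)/(8·21.0³·5) = 77.908 N/mm
k_B = Gd⁴/(8D³N_a) = (69.9×10³)(3.0⁴)/(8·32.0³·19) = 1.1368 N/mm
Springs A,B series: k_AB = 1/(1/77.908+1/1.1368) = 1.1204 N/mm; parallel with C: k_eq = 1.1204+22 = 23.12 N/mm

23.1 N/mm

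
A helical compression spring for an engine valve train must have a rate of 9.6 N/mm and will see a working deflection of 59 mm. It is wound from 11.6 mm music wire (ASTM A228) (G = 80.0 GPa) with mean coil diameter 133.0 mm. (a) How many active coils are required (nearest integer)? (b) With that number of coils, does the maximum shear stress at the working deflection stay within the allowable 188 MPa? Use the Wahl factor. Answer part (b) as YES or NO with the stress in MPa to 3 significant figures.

N_a = Gd⁴/(8D³k) = (80.0×10³)(11.6⁴)/(8·133.0³·9.6) = 8.017 → N_a = 8
Actual rate k = Gd⁴/(8D³·8) = 9.6203 N/mm
Working load F = kδ = 9.6203·59 = 567.6 N
C = 133.0/11.6 = 11.4655; K_W = (4C−1)/(4C−4)+0.615/C = 1.1253
τ_max = K_W·8FD/(πd³) = 1.1253·123.16 = 138.59 MPa
τ_max ≤ 188 MPa → acceptable

(a) 8 coils; (b) YES, τ_max = 139 MPa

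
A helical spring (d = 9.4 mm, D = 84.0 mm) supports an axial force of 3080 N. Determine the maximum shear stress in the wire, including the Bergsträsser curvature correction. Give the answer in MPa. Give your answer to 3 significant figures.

914 MPa

Spring index C = D/d = 84.0/9.4 = 8.9362
K_B = (4C+2)/(4C−3) = 37.745/32.745 = 1.1527
τ₀ = 8FD/(πd³) = 8·3080·84.0/(π·9.4³) = 2.06976e+06/2609.4 = 793.21 MPa
τ_max = K·τ₀ = 1.1527 × 793.21 = 914.33 MPa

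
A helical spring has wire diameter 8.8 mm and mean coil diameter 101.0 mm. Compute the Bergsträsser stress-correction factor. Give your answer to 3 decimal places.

C = D/d = 101.0/8.8 = 11.4773
K_B = (4C+2)/(4C−3) = 47.909/42.909 = 1.1165

1.117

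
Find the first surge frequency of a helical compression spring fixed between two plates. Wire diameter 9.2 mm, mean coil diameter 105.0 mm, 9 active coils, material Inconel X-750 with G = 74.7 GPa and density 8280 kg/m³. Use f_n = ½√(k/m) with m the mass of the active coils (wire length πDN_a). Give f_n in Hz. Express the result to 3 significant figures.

31.3 Hz

k = Gd⁴/(8D³N_a) = (74.7×10³)(9.2⁴)/(8·105.0³·9) = 6.4205 N/mm = 6420.5 N/m
Wire length L = πDN_a = π·105.0·9 = 2968.8 mm
m = ρ·(πd²/4)·L = 8280 × 66.476×10⁻⁶ m² × 2.9688 m = 1.6341 kg
f_n = ½√(k/m) = 0.5·√(6420.5/1.6341) = 0.5·√(3929.1) = 31.341 Hz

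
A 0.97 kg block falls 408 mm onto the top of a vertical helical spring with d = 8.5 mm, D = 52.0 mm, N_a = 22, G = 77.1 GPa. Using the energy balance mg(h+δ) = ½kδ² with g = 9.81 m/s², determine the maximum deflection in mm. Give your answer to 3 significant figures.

22.4 mm

k = Gd⁴/(8D³N_a) = (77.1×10³)(8.5⁴)/(8·52.0³·22) = 16.263 N/mm
W = mg = 0.97 × 9.81 = 9.5157 N
½kδ² − Wδ − Wh = 0 → δ = (W + √(W² + 2kWh))/k
δ = (9.5157 + √(90.549 + 126281))/16.263 = (9.5157 + 355.49)/16.263 = 22.443 mm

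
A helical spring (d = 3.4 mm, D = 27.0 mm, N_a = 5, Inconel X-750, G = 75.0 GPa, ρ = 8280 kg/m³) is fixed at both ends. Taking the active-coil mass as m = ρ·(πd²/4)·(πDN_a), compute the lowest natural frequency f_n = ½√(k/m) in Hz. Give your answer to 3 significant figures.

316 Hz

k = Gd⁴/(8D³N_a) = (75.0×10³)(3.4⁴)/(8·27.0³·5) = 12.73 N/mm = 12730 N/m
Wire length L = πDN_a = π·27.0·5 = 424.12 mm
m = ρ·(πd²/4)·L = 8280 × 9.0792×10⁻⁶ m² × 0.42412 m = 0.031883 kg
f_n = ½√(k/m) = 0.5·√(12730/0.031883) = 0.5·√(3.9927e+05) = 315.94 Hz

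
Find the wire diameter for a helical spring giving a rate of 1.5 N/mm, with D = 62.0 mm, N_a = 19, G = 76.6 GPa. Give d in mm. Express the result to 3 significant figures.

5.16 mm

d = (8D³N_a·k / G)^(1/4) = (8·62.0³·19·1.5 / (76.6×10³))^0.25
  = (709.38)^0.25 = 5.1608 mm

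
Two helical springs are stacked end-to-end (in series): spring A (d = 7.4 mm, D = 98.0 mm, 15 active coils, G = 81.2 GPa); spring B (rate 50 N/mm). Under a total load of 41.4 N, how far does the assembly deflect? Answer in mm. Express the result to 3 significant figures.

20.0 mm

k_A = Gd⁴/(8D³N_a) = (81.2×10³)(7.4⁴)/(8·98.0³·15) = 2.1559 N/mm
Series: 1/k_eq = 1/2.1559 + 1/50 = 0.48385; k_eq = 2.0668 N/mm
δ = F/k_eq = 41.4/2.0668 = 20.031 mm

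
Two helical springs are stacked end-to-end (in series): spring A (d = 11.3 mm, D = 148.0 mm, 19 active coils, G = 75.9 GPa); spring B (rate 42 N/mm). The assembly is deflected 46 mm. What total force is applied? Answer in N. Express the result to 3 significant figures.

109 N

k_A = Gd⁴/(8D³N_a) = (75.9×10³)(11.3⁴)/(8·148.0³·19) = 2.5115 N/mm
Series: 1/k_eq = 1/2.5115 + 1/42 = 0.42198; k_eq = 2.3698 N/mm
F = k_eq·δ = 2.3698·46 = 109.01 N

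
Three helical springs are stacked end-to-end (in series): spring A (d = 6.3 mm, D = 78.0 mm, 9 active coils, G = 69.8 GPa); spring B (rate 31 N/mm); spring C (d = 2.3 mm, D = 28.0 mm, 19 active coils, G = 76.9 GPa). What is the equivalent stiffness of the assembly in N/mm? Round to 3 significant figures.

0.528 N/mm

k_A = Gd⁴/(8D³N_a) = (69.8×10³)(6.3⁴)/(8·78.0³·9) = 3.2181 N/mm
k_C = Gd⁴/(8D³N_a) = (76.9×10³)(2.3⁴)/(8·28.0³·19) = 0.64494 N/mm
Series: 1/k_eq = 1/3.2181 + 1/31 + 1/0.64494 = 1.8935; k_eq = 0.52811 N/mm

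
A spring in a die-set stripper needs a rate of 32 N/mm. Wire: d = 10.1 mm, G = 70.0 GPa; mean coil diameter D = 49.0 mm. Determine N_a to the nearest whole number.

24

N_a = Gd⁴/(8D³k) = (70.0×10³ × 10.1⁴)/(8 × 49.0³ × 32)
    = 7.28423e+08 / 3.01181e+07 = 24.19 → 24 coils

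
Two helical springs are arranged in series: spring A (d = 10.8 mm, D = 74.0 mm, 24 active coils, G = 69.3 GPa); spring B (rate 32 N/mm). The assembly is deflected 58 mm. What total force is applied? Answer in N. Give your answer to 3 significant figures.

k_A = Gd⁴/(8D³N_a) = (69.3×10³)(10.8⁴)/(8·74.0³·24) = 12.118 N/mm
Series: 1/k_eq = 1/12.118 + 1/32 = 0.11377; k_eq = 8.7895 N/mm
F = k_eq·δ = 8.7895·58 = 509.79 N

510 N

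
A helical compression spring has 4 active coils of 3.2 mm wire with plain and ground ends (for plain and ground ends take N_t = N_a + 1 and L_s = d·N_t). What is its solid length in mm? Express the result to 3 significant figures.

plain and ground ends: N_t = N_a + 1 = 4 + 1 = 5
L_s = d·N_t = 3.2 × 5 = 16 mm

16.0 mm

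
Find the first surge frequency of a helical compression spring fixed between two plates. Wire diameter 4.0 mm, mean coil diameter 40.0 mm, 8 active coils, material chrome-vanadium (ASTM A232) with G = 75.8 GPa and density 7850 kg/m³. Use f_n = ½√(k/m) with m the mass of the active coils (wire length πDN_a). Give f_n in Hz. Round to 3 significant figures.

109 Hz

k = Gd⁴/(8D³N_a) = (75.8×10³)(4.0⁴)/(8·40.0³·8) = 4.7375 N/mm = 4737.5 N/m
Wire length L = πDN_a = π·40.0·8 = 1005.3 mm
m = ρ·(πd²/4)·L = 7850 × 12.566×10⁻⁶ m² × 1.0053 m = 0.09917 kg
f_n = ½√(k/m) = 0.5·√(4737.5/0.09917) = 0.5·√(47772) = 109.28 Hz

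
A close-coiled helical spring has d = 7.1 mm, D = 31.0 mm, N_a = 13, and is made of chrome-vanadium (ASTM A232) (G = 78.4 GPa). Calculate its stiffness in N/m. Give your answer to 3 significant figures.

k = Gd⁴/(8D³N_a) = (78.4×10³ × 7.1⁴) / (8 × 31.0³ × 13)
  = 1.99228e+08 / 3.09826e+06 = 64.303 N/mm = 64303 N/m

64300 N/m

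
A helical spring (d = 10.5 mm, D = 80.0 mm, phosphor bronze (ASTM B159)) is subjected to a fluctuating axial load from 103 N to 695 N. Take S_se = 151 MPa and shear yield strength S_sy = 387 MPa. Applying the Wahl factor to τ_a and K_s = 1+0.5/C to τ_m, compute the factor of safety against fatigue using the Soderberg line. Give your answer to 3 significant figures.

C = D/d = 80.0/10.5 = 7.6190; K_W = (4C−1)/(4C−4)+0.615/C = 1.1940; K_s = 1+0.5/C = 1.0656
F_a = (F_max−F_min)/2 = 296 N; F_m = (F_max+F_min)/2 = 399 N
τ_a = K_W·8F_aD/(πd³) = 1.1940 × 52.09 = 62.197 MPa
τ_m = K_s·8F_mD/(πd³) = 1.0656 × 70.216 = 74.824 MPa
Soderberg: 1/n_f = τ_a/S_se + τ_m/S_sy = 62.197/151 + 74.824/387 = 0.41190 + 0.19334 = 0.60524
n_f = 1/0.60524 = 1.652

1.65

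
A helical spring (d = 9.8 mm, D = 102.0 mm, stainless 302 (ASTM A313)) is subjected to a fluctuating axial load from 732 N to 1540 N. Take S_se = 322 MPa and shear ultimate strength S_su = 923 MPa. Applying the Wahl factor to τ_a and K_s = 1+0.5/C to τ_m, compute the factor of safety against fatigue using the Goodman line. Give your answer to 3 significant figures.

1.33

C = D/d = 102.0/9.8 = 10.4082; K_W = (4C−1)/(4C−4)+0.615/C = 1.1388; K_s = 1+0.5/C = 1.0480
F_a = (F_max−F_min)/2 = 404 N; F_m = (F_max+F_min)/2 = 1136 N
τ_a = K_W·8F_aD/(πd³) = 1.1388 × 111.49 = 126.97 MPa
τ_m = K_s·8F_mD/(πd³) = 1.0480 × 313.5 = 328.56 MPa
Goodman: 1/n_f = τ_a/S_se + τ_m/S_su = 126.97/322 + 328.56/923 = 0.39431 + 0.35597 = 0.75028
n_f = 1/0.75028 = 1.333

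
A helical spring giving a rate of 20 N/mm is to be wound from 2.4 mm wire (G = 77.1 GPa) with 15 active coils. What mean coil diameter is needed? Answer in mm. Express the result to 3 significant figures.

D = (Gd⁴/(8N_a·k))^(1/3) = (77.1×10³·2.4⁴/(8·15·20))^(1/3)
  = (1065.83)^(1/3) = 10.2148 mm

10.2 mm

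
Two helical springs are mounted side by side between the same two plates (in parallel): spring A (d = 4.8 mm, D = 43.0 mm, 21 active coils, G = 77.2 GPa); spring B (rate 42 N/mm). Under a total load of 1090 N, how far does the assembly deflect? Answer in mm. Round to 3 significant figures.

k_A = Gd⁴/(8D³N_a) = (77.2×10³)(4.8⁴)/(8·43.0³·21) = 3.0681 N/mm
Parallel: k_eq = 3.0681 + 42 = 45.068 N/mm
δ = F/k_eq = 1090/45.068 = 24.186 mm

24.2 mm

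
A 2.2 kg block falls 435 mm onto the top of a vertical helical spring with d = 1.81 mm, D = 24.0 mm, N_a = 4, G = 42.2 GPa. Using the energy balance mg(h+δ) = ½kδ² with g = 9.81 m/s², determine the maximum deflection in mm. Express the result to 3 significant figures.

k = Gd⁴/(8D³N_a) = (42.2×10³)(1.81⁴)/(8·24.0³·4) = 1.0239 N/mm
W = mg = 2.2 × 9.81 = 21.582 N
½kδ² − Wδ − Wh = 0 → δ = (W + √(W² + 2kWh))/k
δ = (21.582 + √(465.78 + 19224.5))/1.0239 = (21.582 + 140.32)/1.0239 = 158.13 mm

158 mm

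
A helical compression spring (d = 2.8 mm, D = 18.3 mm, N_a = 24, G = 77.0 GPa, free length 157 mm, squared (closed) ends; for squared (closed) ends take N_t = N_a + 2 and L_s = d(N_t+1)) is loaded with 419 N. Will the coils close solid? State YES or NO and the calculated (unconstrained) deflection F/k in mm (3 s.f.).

YES, δ = 104 mm

k = Gd⁴/(8D³N_a) = (77.0×10³)(2.8⁴)/(8·18.3³·24) = 4.0222 N/mm
N_t = 26; L_s = 2.8·27 = 75.6 mm; δ_solid = L₀ − L_s = 157 − 75.6 = 81.4 mm
δ = F/k = 419/4.0222 = 104.17 mm
δ ≥ δ_solid → spring goes solid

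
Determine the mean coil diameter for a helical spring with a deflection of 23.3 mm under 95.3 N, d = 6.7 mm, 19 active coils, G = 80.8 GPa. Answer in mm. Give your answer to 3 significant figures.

Required rate k = F/δ = 95.3/23.3 = 4.0901 N/mm
D = (Gd⁴/(8N_a·k))^(1/3) = (80.8×10³·6.7⁴/(8·19·4.0901))^(1/3)
  = (261897)^(1/3) = 63.9799 mm

64.0 mm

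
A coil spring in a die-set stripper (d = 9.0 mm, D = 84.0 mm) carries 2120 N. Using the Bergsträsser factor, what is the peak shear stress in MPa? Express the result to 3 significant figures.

Spring index C = D/d = 84.0/9.0 = 9.3333
K_B = (4C+2)/(4C−3) = 39.333/34.333 = 1.1456
τ₀ = 8FD/(πd³) = 8·2120·84.0/(π·9.0³) = 1.42464e+06/2290.2 = 622.05 MPa
τ_max = K·τ₀ = 1.1456 × 622.05 = 712.64 MPa

713 MPa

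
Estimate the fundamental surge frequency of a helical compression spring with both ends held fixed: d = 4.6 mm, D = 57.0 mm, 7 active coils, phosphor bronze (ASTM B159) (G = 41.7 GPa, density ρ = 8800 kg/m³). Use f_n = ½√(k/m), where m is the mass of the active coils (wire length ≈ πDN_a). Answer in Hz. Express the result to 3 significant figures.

49.5 Hz

k = Gd⁴/(8D³N_a) = (41.7×10³)(4.6⁴)/(8·57.0³·7) = 1.8003 N/mm = 1800.3 N/m
Wire length L = πDN_a = π·57.0·7 = 1253.5 mm
m = ρ·(πd²/4)·L = 8800 × 16.619×10⁻⁶ m² × 1.2535 m = 0.18332 kg
f_n = ½√(k/m) = 0.5·√(1800.3/0.18332) = 0.5·√(9820.7) = 49.55 Hz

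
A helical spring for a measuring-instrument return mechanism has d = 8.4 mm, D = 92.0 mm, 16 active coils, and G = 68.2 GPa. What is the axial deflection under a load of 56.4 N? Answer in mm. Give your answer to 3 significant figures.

16.6 mm

k = Gd⁴/(8D³N_a) = (68.2×10³)(8.4⁴)/(8·92.0³·16) = 3.4067 N/mm
δ = F/k = 56.4 / 3.4067 = 16.556 mm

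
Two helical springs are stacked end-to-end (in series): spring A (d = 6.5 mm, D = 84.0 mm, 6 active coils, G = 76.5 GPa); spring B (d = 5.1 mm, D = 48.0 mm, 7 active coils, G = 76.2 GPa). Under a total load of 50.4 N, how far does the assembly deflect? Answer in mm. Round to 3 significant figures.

k_A = Gd⁴/(8D³N_a) = (76.5×10³)(6.5⁴)/(8·84.0³·6) = 4.7999 N/mm
k_B = Gd⁴/(8D³N_a) = (76.2×10³)(5.1⁴)/(8·48.0³·7) = 8.3238 N/mm
Series: 1/k_eq = 1/4.7999 + 1/8.3238 = 0.32847; k_eq = 3.0444 N/mm
δ = F/k_eq = 50.4/3.0444 = 16.555 mm

16.6 mm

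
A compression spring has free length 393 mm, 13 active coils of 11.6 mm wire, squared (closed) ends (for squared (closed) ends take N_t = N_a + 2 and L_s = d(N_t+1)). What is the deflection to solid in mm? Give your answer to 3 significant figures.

N_t = 15; L_s = 11.6·16 = 185.6 mm
δ_solid = L₀ − L_s = 393 − 185.6 = 207.4 mm

207 mm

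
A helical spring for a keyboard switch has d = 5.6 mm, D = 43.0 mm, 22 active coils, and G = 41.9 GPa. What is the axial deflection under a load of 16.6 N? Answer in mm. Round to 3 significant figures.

5.64 mm

k = Gd⁴/(8D³N_a) = (41.9×10³)(5.6⁴)/(8·43.0³·22) = 2.9447 N/mm
δ = F/k = 16.6 / 2.9447 = 5.6372 mm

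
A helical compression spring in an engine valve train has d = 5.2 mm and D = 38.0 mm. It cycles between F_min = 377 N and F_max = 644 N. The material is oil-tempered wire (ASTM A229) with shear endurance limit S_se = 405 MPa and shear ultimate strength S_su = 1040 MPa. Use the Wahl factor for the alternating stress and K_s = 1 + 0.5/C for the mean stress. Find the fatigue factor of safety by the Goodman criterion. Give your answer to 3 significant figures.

C = D/d = 38.0/5.2 = 7.3077; K_W = (4C−1)/(4C−4)+0.615/C = 1.2031; K_s = 1+0.5/C = 1.0684
F_a = (F_max−F_min)/2 = 133.5 N; F_m = (F_max+F_min)/2 = 510.5 N
τ_a = K_W·8F_aD/(πd³) = 1.2031 × 91.874 = 110.53 MPa
τ_m = K_s·8F_mD/(πd³) = 1.0684 × 351.33 = 375.36 MPa
Goodman: 1/n_f = τ_a/S_se + τ_m/S_su = 110.53/405 + 375.36/1040 = 0.27291 + 0.36093 = 0.63384
n_f = 1/0.63384 = 1.578

1.58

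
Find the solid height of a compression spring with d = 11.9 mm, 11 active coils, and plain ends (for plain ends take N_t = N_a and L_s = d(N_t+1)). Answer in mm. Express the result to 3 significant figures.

143 mm

plain ends: N_t = N_a = 11
L_s = d·(N_t+1) = 11.9 × 12 = 142.8 mm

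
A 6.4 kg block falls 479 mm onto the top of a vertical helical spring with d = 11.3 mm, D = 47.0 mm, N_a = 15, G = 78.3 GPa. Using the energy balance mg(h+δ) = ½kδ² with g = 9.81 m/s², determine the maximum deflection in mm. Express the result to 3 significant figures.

k = Gd⁴/(8D³N_a) = (78.3×10³)(11.3⁴)/(8·47.0³·15) = 102.47 N/mm
W = mg = 6.4 × 9.81 = 62.784 N
½kδ² − Wδ − Wh = 0 → δ = (W + √(W² + 2kWh))/k
δ = (62.784 + √(3941.8 + 6.16333e+06))/102.47 = (62.784 + 2483.4)/102.47 = 24.848 mm

24.8 mm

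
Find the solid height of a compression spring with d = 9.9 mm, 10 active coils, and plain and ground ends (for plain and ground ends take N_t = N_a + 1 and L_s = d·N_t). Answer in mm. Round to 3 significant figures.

109 mm

plain and ground ends: N_t = N_a + 1 = 10 + 1 = 11
L_s = d·N_t = 9.9 × 11 = 108.9 mm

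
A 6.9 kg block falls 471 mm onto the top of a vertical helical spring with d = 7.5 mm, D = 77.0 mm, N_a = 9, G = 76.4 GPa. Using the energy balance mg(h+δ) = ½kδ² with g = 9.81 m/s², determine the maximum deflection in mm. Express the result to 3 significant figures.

103 mm

k = Gd⁴/(8D³N_a) = (76.4×10³)(7.5⁴)/(8·77.0³·9) = 7.3542 N/mm
W = mg = 6.9 × 9.81 = 67.689 N
½kδ² − Wδ − Wh = 0 → δ = (W + √(W² + 2kWh))/k
δ = (67.689 + √(4581.8 + 468924))/7.3542 = (67.689 + 688.12)/7.3542 = 102.77 mm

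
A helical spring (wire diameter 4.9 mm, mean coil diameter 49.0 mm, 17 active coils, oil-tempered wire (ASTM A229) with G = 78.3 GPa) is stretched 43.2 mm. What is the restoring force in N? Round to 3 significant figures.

k = Gd⁴/(8D³N_a) = (78.3×10³)(4.9⁴)/(8·49.0³·17) = 2.8211 N/mm
F = k·δ = 2.8211 × 43.2 = 121.87 N

122 N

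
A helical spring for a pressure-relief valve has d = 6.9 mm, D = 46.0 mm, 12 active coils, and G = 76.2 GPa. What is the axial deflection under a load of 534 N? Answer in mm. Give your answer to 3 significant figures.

k = Gd⁴/(8D³N_a) = (76.2×10³)(6.9⁴)/(8·46.0³·12) = 18.484 N/mm
δ = F/k = 534 / 18.484 = 28.889 mm

28.9 mm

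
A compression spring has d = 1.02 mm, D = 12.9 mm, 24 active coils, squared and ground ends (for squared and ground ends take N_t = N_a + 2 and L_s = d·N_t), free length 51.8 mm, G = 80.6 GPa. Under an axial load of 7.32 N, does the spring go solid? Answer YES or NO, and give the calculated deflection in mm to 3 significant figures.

YES, δ = 34.6 mm

k = Gd⁴/(8D³N_a) = (80.6×10³)(1.02⁴)/(8·12.9³·24) = 0.21167 N/mm
N_t = 26; L_s = 1.02·26 = 26.52 mm; δ_solid = L₀ − L_s = 51.8 − 26.52 = 25.28 mm
δ = F/k = 7.32/0.21167 = 34.582 mm
δ ≥ δ_solid → spring goes solid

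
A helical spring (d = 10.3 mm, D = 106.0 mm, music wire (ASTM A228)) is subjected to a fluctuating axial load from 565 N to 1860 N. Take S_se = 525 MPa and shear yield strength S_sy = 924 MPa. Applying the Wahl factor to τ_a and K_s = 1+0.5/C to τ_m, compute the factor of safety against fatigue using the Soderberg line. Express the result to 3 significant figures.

C = D/d = 106.0/10.3 = 10.2913; K_W = (4C−1)/(4C−4)+0.615/C = 1.1405; K_s = 1+0.5/C = 1.0486
F_a = (F_max−F_min)/2 = 647.5 N; F_m = (F_max+F_min)/2 = 1212.5 N
τ_a = K_W·8F_aD/(πd³) = 1.1405 × 159.95 = 182.42 MPa
τ_m = K_s·8F_mD/(πd³) = 1.0486 × 299.51 = 314.07 MPa
Soderberg: 1/n_f = τ_a/S_se + τ_m/S_sy = 182.42/525 + 314.07/924 = 0.34746 + 0.33990 = 0.68736
n_f = 1/0.68736 = 1.455

1.45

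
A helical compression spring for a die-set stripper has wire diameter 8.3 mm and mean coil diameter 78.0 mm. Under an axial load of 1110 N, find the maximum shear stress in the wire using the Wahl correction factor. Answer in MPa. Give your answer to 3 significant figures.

445 MPa

Spring index C = D/d = 78.0/8.3 = 9.3976
K_W = (4C−1)/(4C−4) + 0.615/C = 36.590/33.590 + 0.0654 = 1.1548
τ₀ = 8FD/(πd³) = 8·1110·78.0/(π·8.3³) = 692640/1796.3 = 385.59 MPa
τ_max = K·τ₀ = 1.1548 × 385.59 = 445.26 MPa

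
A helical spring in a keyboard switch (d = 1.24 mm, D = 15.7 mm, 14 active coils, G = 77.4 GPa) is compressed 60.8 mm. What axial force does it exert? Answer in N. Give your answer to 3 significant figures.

25.7 N

k = Gd⁴/(8D³N_a) = (77.4×10³)(1.24⁴)/(8·15.7³·14) = 0.42219 N/mm
F = k·δ = 0.42219 × 60.8 = 25.669 N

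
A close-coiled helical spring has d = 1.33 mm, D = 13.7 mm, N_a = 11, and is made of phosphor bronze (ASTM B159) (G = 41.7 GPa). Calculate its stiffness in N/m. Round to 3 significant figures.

577 N/m

k = Gd⁴/(8D³N_a) = (41.7×10³ × 1.33⁴) / (8 × 13.7³ × 11)
  = 130480 / 226279 = 0.57663 N/mm = 576.63 N/m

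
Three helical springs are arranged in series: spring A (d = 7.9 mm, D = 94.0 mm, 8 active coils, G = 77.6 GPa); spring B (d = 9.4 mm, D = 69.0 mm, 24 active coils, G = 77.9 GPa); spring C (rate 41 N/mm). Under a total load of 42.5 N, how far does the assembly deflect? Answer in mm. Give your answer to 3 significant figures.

12.9 mm

k_A = Gd⁴/(8D³N_a) = (77.6×10³)(7.9⁴)/(8·94.0³·8) = 5.686 N/mm
k_B = Gd⁴/(8D³N_a) = (77.9×10³)(9.4⁴)/(8·69.0³·24) = 9.6427 N/mm
Series: 1/k_eq = 1/5.686 + 1/9.6427 + 1/41 = 0.30397; k_eq = 3.2898 N/mm
δ = F/k_eq = 42.5/3.2898 = 12.919 mm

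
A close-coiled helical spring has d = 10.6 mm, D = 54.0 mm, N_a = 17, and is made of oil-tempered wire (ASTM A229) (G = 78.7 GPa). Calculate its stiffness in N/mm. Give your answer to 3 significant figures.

k = Gd⁴/(8D³N_a) = (78.7×10³ × 10.6⁴) / (8 × 54.0³ × 17)
  = 9.93569e+08 / 2.14151e+07 = 46.396 N/mm

46.4 N/mm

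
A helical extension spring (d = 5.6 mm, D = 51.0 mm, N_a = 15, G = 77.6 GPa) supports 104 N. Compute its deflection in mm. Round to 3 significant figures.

k = Gd⁴/(8D³N_a) = (77.6×10³)(5.6⁴)/(8·51.0³·15) = 4.7943 N/mm
δ = F/k = 104 / 4.7943 = 21.693 mm

21.7 mm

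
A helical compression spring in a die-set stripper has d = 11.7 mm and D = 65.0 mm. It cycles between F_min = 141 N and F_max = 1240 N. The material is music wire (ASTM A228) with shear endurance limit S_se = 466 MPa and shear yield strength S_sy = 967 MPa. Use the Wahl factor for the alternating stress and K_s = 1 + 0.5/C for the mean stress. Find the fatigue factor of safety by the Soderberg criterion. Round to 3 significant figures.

4.24

C = D/d = 65.0/11.7 = 5.5556; K_W = (4C−1)/(4C−4)+0.615/C = 1.2753; K_s = 1+0.5/C = 1.0900
F_a = (F_max−F_min)/2 = 549.5 N; F_m = (F_max+F_min)/2 = 690.5 N
τ_a = K_W·8F_aD/(πd³) = 1.2753 × 56.789 = 72.425 MPa
τ_m = K_s·8F_mD/(πd³) = 1.0900 × 71.361 = 77.783 MPa
Soderberg: 1/n_f = τ_a/S_se + τ_m/S_sy = 72.425/466 + 77.783/967 = 0.15542 + 0.08044 = 0.23586
n_f = 1/0.23586 = 4.24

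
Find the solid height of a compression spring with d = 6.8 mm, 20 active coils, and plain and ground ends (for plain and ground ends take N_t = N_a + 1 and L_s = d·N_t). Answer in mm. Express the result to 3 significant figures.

143 mm

plain and ground ends: N_t = N_a + 1 = 20 + 1 = 21
L_s = d·N_t = 6.8 × 21 = 142.8 mm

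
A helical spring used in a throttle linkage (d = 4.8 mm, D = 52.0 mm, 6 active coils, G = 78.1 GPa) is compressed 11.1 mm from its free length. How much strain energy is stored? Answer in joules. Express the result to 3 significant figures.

k = Gd⁴/(8D³N_a) = (78.1×10³)(4.8⁴)/(8·52.0³·6) = 6.1428 N/mm
U = ½kδ² = 0.5 × 6.1428 × 11.1² = 378.43 N·mm = 0.37843 J

0.378 J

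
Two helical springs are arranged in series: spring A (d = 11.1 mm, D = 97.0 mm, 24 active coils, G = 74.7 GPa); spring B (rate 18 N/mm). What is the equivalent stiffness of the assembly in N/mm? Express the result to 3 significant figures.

4.76 N/mm

k_A = Gd⁴/(8D³N_a) = (74.7×10³)(11.1⁴)/(8·97.0³·24) = 6.4714 N/mm
Series: 1/k_eq = 1/6.4714 + 1/18 = 0.21008; k_eq = 4.76 N/mm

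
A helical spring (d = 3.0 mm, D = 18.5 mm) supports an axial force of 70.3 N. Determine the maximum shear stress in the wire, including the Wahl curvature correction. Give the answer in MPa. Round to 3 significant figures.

153 MPa

Spring index C = D/d = 18.5/3.0 = 6.1667
K_W = (4C−1)/(4C−4) + 0.615/C = 23.667/20.667 + 0.0997 = 1.2449
τ₀ = 8FD/(πd³) = 8·70.3·18.5/(π·3.0³) = 10404.4/84.823 = 122.66 MPa
τ_max = K·τ₀ = 1.2449 × 122.66 = 152.7 MPa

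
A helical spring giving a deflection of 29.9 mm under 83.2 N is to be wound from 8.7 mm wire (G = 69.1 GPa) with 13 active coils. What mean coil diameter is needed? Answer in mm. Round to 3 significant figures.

111 mm

Required rate k = F/δ = 83.2/29.9 = 2.7826 N/mm
D = (Gd⁴/(8N_a·k))^(1/3) = (69.1×10³·8.7⁴/(8·13·2.7826))^(1/3)
  = (1.36795e+06)^(1/3) = 111.0086 mm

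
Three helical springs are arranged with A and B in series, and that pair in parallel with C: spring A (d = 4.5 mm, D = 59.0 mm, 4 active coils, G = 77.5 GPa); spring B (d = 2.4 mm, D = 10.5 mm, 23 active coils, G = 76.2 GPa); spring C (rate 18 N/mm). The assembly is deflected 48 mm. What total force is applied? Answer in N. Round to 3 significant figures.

k_A = Gd⁴/(8D³N_a) = (77.5×10³)(4.5⁴)/(8·59.0³·4) = 4.8355 N/mm
k_B = Gd⁴/(8D³N_a) = (76.2×10³)(2.4⁴)/(8·10.5³·23) = 11.869 N/mm
Springs A,B series: k_AB = 1/(1/4.8355+1/11.869) = 3.4358 N/mm; parallel with C: k_eq = 3.4358+18 = 21.436 N/mm
F = k_eq·δ = 21.436·48 = 1028.9 N

1030 N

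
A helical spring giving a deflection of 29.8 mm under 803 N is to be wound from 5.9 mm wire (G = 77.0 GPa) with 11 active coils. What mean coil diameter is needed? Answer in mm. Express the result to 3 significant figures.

Required rate k = F/δ = 803/29.8 = 26.946 N/mm
D = (Gd⁴/(8N_a·k))^(1/3) = (77.0×10³·5.9⁴/(8·11·26.946))^(1/3)
  = (39347.5)^(1/3) = 34.0125 mm

34.0 mm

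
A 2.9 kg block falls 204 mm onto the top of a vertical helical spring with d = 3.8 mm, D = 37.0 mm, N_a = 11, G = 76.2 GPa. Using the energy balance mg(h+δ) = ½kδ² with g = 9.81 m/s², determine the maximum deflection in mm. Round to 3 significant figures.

65.6 mm

k = Gd⁴/(8D³N_a) = (76.2×10³)(3.8⁴)/(8·37.0³·11) = 3.5645 N/mm
W = mg = 2.9 × 9.81 = 28.449 N
½kδ² − Wδ − Wh = 0 → δ = (W + √(W² + 2kWh))/k
δ = (28.449 + √(809.35 + 41374.1))/3.5645 = (28.449 + 205.39)/3.5645 = 65.601 mm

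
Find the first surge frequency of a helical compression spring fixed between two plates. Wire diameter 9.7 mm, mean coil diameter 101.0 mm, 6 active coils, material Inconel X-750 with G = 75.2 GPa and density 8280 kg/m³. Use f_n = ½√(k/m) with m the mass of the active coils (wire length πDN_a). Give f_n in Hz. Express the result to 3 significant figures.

53.7 Hz

k = Gd⁴/(8D³N_a) = (75.2×10³)(9.7⁴)/(8·101.0³·6) = 13.462 N/mm = 13462 N/m
Wire length L = πDN_a = π·101.0·6 = 1903.8 mm
m = ρ·(πd²/4)·L = 8280 × 73.898×10⁻⁶ m² × 1.9038 m = 1.1649 kg
f_n = ½√(k/m) = 0.5·√(13462/1.1649) = 0.5·√(11556) = 53.75 Hz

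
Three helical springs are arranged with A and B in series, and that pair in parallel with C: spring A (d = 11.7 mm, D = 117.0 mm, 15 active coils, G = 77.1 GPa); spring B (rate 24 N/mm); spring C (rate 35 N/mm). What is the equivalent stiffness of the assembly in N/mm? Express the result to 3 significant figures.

k_A = Gd⁴/(8D³N_a) = (77.1×10³)(11.7⁴)/(8·117.0³·15) = 7.5172 N/mm
Springs A,B series: k_AB = 1/(1/7.5172+1/24) = 5.7243 N/mm; parallel with C: k_eq = 5.7243+35 = 40.724 N/mm

40.7 N/mm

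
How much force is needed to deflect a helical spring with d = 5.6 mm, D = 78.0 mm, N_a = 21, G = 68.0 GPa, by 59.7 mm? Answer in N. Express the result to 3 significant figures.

50.1 N

k = Gd⁴/(8D³N_a) = (68.0×10³)(5.6⁴)/(8·78.0³·21) = 0.83882 N/mm
F = k·δ = 0.83882 × 59.7 = 50.077 N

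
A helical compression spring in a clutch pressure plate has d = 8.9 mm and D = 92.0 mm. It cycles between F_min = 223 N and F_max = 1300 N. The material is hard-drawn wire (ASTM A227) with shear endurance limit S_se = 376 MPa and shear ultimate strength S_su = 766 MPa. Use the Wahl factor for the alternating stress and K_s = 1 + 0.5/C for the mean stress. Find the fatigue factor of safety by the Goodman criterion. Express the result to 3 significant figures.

1.13

C = D/d = 92.0/8.9 = 10.3371; K_W = (4C−1)/(4C−4)+0.615/C = 1.1398; K_s = 1+0.5/C = 1.0484
F_a = (F_max−F_min)/2 = 538.5 N; F_m = (F_max+F_min)/2 = 761.5 N
τ_a = K_W·8F_aD/(πd³) = 1.1398 × 178.95 = 203.98 MPa
τ_m = K_s·8F_mD/(πd³) = 1.0484 × 253.06 = 265.3 MPa
Goodman: 1/n_f = τ_a/S_se + τ_m/S_su = 203.98/376 + 265.3/766 = 0.54249 + 0.34635 = 0.88884
n_f = 1/0.88884 = 1.125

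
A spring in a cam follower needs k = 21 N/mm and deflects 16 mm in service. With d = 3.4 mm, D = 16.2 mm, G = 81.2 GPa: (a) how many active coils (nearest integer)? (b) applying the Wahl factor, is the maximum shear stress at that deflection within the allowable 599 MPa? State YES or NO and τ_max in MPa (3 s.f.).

N_a = Gd⁴/(8D³k) = (81.2×10³)(3.4⁴)/(8·16.2³·21) = 15.19 → N_a = 15
Actual rate k = Gd⁴/(8D³·15) = 21.269 N/mm
Working load F = kδ = 21.269·16 = 340.3 N
C = 16.2/3.4 = 4.7647; K_W = (4C−1)/(4C−4)+0.615/C = 1.3283
τ_max = K_W·8FD/(πd³) = 1.3283·357.18 = 474.44 MPa
τ_max ≤ 599 MPa → acceptable

(a) 15 coils; (b) YES, τ_max = 474 MPa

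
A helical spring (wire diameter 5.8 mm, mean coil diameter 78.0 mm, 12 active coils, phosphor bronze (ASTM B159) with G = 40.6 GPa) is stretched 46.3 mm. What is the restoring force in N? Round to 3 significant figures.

46.7 N

k = Gd⁴/(8D³N_a) = (40.6×10³)(5.8⁴)/(8·78.0³·12) = 1.0085 N/mm
F = k·δ = 1.0085 × 46.3 = 46.694 N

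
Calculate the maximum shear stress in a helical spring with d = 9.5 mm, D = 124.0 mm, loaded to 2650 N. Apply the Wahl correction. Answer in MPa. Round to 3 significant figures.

1080 MPa

Spring index C = D/d = 124.0/9.5 = 13.0526
K_W = (4C−1)/(4C−4) + 0.615/C = 51.211/48.211 + 0.0471 = 1.1093
τ₀ = 8FD/(πd³) = 8·2650·124.0/(π·9.5³) = 2.6288e+06/2693.5 = 975.97 MPa
τ_max = K·τ₀ = 1.1093 × 975.97 = 1082.7 MPa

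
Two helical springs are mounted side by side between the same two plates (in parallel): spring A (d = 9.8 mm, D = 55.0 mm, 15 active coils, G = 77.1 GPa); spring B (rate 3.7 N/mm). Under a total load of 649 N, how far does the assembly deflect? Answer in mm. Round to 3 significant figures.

16.5 mm

k_A = Gd⁴/(8D³N_a) = (77.1×10³)(9.8⁴)/(8·55.0³·15) = 35.62 N/mm
Parallel: k_eq = 35.62 + 3.7 = 39.32 N/mm
δ = F/k_eq = 649/39.32 = 16.506 mm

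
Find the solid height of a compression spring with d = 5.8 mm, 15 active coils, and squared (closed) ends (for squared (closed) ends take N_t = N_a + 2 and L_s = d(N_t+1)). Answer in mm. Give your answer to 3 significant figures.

104 mm

squared (closed) ends: N_t = N_a + 2 = 15 + 2 = 17
L_s = d·(N_t+1) = 5.8 × 18 = 104.4 mm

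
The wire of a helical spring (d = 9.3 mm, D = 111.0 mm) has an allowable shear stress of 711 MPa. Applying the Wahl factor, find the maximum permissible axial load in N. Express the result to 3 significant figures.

C = D/d = 111.0/9.3 = 11.9355
K_W = (4C−1)/(4C−4) + 0.615/C = 46.742/43.742 + 0.0515 = 1.1201
τ_max = K·8FD/(πd³) → F_max = τ_allow·πd³/(8DK)
F_max = 711·π·9.3³/(8·111.0·1.1201) = 1.7967e+06/994.66 = 1806.3 N

1810 N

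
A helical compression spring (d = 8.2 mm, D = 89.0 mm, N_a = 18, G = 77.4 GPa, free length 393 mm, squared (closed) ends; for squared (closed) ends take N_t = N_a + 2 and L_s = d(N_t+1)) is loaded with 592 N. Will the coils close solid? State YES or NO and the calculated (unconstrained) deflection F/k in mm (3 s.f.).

NO, δ = 172 mm

k = Gd⁴/(8D³N_a) = (77.4×10³)(8.2⁴)/(8·89.0³·18) = 3.4472 N/mm
N_t = 20; L_s = 8.2·21 = 172.2 mm; δ_solid = L₀ − L_s = 393 − 172.2 = 220.8 mm
δ = F/k = 592/3.4472 = 171.73 mm
δ < δ_solid → spring does not go solid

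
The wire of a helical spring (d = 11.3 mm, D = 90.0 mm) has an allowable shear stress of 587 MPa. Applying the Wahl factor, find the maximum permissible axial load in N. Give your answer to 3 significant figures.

3120 N

C = D/d = 90.0/11.3 = 7.9646
K_W = (4C−1)/(4C−4) + 0.615/C = 30.858/27.858 + 0.0772 = 1.1849
τ_max = K·8FD/(πd³) → F_max = τ_allow·πd³/(8DK)
F_max = 587·π·11.3³/(8·90.0·1.1849) = 2.6609e+06/853.13 = 3118.9 N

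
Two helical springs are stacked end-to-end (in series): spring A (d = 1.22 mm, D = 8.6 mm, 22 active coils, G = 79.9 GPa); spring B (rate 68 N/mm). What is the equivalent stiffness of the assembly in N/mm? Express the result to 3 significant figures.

k_A = Gd⁴/(8D³N_a) = (79.9×10³)(1.22⁴)/(8·8.6³·22) = 1.5812 N/mm
Series: 1/k_eq = 1/1.5812 + 1/68 = 0.64715; k_eq = 1.5452 N/mm

1.55 N/mm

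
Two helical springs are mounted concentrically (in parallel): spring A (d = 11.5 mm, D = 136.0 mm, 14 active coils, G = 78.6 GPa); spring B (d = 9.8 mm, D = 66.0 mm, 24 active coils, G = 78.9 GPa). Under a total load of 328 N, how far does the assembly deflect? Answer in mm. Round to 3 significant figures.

18.2 mm

k_A = Gd⁴/(8D³N_a) = (78.6×10³)(11.5⁴)/(8·136.0³·14) = 4.8795 N/mm
k_B = Gd⁴/(8D³N_a) = (78.9×10³)(9.8⁴)/(8·66.0³·24) = 13.184 N/mm
Parallel: k_eq = 4.8795 + 13.184 = 18.064 N/mm
δ = F/k_eq = 328/18.064 = 18.158 mm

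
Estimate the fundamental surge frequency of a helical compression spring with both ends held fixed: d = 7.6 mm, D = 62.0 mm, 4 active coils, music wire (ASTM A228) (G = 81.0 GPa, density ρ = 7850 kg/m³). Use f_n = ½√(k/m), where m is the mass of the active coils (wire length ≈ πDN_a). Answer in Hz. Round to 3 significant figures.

k = Gd⁴/(8D³N_a) = (81.0×10³)(7.6⁴)/(8·62.0³·4) = 35.434 N/mm = 35434 N/m
Wire length L = πDN_a = π·62.0·4 = 779.11 mm
m = ρ·(πd²/4)·L = 7850 × 45.365×10⁻⁶ m² × 0.77911 m = 0.27745 kg
f_n = ½√(k/m) = 0.5·√(35434/0.27745) = 0.5·√(1.2771e+05) = 178.68 Hz

179 Hz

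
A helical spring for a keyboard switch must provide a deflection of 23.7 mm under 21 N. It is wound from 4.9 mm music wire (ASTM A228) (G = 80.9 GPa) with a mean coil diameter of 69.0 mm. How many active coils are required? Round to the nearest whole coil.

Required rate k = F/δ = 21/23.7 = 0.88608 N/mm
N_a = Gd⁴/(8D³k) = (80.9×10³ × 4.9⁴)/(8 × 69.0³ × 0.88608)
    = 4.66372e+07 / 2.32867e+06 = 20.03 → 20 coils

20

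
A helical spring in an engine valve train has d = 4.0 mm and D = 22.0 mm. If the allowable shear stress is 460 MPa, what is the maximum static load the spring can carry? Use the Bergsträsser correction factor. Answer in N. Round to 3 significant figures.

416 N

C = D/d = 22.0/4.0 = 5.5000
K_B = (4C+2)/(4C−3) = 24.000/19.000 = 1.2632
τ_max = K·8FD/(πd³) → F_max = τ_allow·πd³/(8DK)
F_max = 460·π·4.0³/(8·22.0·1.2632) = 92488/222.32 = 416.02 N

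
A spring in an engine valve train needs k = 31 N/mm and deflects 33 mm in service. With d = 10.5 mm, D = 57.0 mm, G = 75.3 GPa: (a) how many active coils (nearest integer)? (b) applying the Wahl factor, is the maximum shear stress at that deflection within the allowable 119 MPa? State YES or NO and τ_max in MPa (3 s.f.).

(a) 20 coils; (b) NO, τ_max = 164 MPa

N_a = Gd⁴/(8D³k) = (75.3×10³)(10.5⁴)/(8·57.0³·31) = 19.93 → N_a = 20
Actual rate k = Gd⁴/(8D³·20) = 30.889 N/mm
Working load F = kδ = 30.889·33 = 1019.3 N
C = 57.0/10.5 = 5.4286; K_W = (4C−1)/(4C−4)+0.615/C = 1.2826
τ_max = K_W·8FD/(πd³) = 1.2826·127.81 = 163.94 MPa
τ_max > 119 MPa → exceeds allowable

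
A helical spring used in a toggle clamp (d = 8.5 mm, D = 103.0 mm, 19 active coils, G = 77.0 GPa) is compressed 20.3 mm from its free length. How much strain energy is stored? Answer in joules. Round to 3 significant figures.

0.499 J

k = Gd⁴/(8D³N_a) = (77.0×10³)(8.5⁴)/(8·103.0³·19) = 2.42 N/mm
U = ½kδ² = 0.5 × 2.42 × 20.3² = 498.62 N·mm = 0.49862 J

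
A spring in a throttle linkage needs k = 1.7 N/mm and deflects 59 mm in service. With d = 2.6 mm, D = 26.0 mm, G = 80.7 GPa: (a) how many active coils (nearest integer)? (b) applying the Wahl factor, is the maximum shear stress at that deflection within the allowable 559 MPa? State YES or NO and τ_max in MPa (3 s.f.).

N_a = Gd⁴/(8D³k) = (80.7×10³)(2.6⁴)/(8·26.0³·1.7) = 15.43 → N_a = 15
Actual rate k = Gd⁴/(8D³·15) = 1.7485 N/mm
Working load F = kδ = 1.7485·59 = 103.16 N
C = 26.0/2.6 = 10.0000; K_W = (4C−1)/(4C−4)+0.615/C = 1.1448
τ_max = K_W·8FD/(πd³) = 1.1448·388.61 = 444.89 MPa
τ_max ≤ 559 MPa → acceptable

(a) 15 coils; (b) YES, τ_max = 445 MPa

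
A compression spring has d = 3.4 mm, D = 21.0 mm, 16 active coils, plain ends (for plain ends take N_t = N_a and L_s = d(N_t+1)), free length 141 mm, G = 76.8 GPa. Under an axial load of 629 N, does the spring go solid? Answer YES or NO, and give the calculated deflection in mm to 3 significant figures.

NO, δ = 72.7 mm

k = Gd⁴/(8D³N_a) = (76.8×10³)(3.4⁴)/(8·21.0³·16) = 8.6578 N/mm
N_t = 16; L_s = 3.4·17 = 57.8 mm; δ_solid = L₀ − L_s = 141 − 57.8 = 83.2 mm
δ = F/k = 629/8.6578 = 72.651 mm
δ < δ_solid → spring does not go solid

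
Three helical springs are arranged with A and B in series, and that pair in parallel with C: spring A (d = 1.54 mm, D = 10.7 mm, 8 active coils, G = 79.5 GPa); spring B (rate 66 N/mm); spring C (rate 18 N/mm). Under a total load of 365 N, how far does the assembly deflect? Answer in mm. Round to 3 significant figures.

k_A = Gd⁴/(8D³N_a) = (79.5×10³)(1.54⁴)/(8·10.7³·8) = 5.7032 N/mm
Springs A,B series: k_AB = 1/(1/5.7032+1/66) = 5.2496 N/mm; parallel with C: k_eq = 5.2496+18 = 23.25 N/mm
δ = F/k_eq = 365/23.25 = 15.699 mm

15.7 mm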